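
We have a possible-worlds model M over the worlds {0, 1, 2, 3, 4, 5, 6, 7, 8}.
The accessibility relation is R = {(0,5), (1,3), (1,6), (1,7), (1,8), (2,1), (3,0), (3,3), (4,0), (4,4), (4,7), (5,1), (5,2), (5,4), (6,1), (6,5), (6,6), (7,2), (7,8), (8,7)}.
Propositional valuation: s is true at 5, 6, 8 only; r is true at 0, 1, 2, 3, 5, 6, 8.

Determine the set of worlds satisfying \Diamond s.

0, 1, 6, 7

Let φ = \Diamond s. Evaluate φ at each world:
  0 (successors {5}): φ is true.
  1 (successors {3, 6, 7, 8}): φ is true.
  2 (successors {1}): φ is false.
  3 (successors {0, 3}): φ is false.
  4 (successors {0, 4, 7}): φ is false.
  5 (successors {1, 2, 4}): φ is false.
  6 (successors {1, 5, 6}): φ is true.
  7 (successors {2, 8}): φ is true.
  8 (successors {7}): φ is false.
For instance, at 0:
  At 0: \Diamond s requires s at some successor in {5}.
    s holds at 5, so \Diamond s is true at 0.
Satisfying worlds: {0, 1, 6, 7}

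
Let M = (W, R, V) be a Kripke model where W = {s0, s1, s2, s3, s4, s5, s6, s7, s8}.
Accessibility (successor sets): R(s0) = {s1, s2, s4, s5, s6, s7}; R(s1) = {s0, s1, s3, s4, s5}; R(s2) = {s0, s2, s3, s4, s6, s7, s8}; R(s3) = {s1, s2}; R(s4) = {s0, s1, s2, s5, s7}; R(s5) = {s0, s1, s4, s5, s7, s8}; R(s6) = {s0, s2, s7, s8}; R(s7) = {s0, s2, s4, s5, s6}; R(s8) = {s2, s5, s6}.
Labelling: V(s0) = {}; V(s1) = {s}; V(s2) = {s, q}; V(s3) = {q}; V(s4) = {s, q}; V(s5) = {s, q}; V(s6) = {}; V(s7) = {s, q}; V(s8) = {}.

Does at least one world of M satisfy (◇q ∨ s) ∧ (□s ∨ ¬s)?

Yes

Let φ = (◇q ∨ s) ∧ (□s ∨ ¬s). Evaluate φ at each world:
  s0 (successors {s1, s2, s4, s5, s6, s7}): φ is true.
  s1 (successors {s0, s1, s3, s4, s5}): φ is false.
  s2 (successors {s0, s2, s3, s4, s6, s7, s8}): φ is false.
  s3 (successors {s1, s2}): φ is true.
  s4 (successors {s0, s1, s2, s5, s7}): φ is false.
  s5 (successors {s0, s1, s4, s5, s7, s8}): φ is false.
  s6 (successors {s0, s2, s7, s8}): φ is true.
  s7 (successors {s0, s2, s4, s5, s6}): φ is false.
  s8 (successors {s2, s5, s6}): φ is true.
Detail at s0 (witness):
  At s0: ◇q ∨ s is true, □s ∨ ¬s is true, so (◇q ∨ s) ∧ (□s ∨ ¬s) is true.
    At s0: ◇q is true, s is false, so ◇q ∨ s is true.
      At s0: ◇q requires q at some successor in {s1, s2, s4, s5, s6, s7}.
        q holds at s2, so ◇q is true at s0.
    At s0: □s is false, ¬s is true, so □s ∨ ¬s is true.
      At s0: □s requires s at every successor {s1, s2, s4, s5, s6, s7}.
        s fails at s6, so □s is false at s0.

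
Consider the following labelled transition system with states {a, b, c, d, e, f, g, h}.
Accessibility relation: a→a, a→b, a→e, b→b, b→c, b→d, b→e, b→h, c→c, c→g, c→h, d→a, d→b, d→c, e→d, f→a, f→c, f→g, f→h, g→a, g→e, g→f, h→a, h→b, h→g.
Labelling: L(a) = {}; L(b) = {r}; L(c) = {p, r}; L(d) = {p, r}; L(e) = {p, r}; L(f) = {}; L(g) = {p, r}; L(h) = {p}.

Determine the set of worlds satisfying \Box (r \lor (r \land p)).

e

Let φ = \Box (r \lor (r \land p)). Evaluate φ at each world:
  a (successors {a, b, e}): φ is false.
  b (successors {b, c, d, e, h}): φ is false.
  c (successors {c, g, h}): φ is false.
  d (successors {a, b, c}): φ is false.
  e (successors {d}): φ is true.
  f (successors {a, c, g, h}): φ is false.
  g (successors {a, e, f}): φ is false.
  h (successors {a, b, g}): φ is false.
For instance, at b:
  At b: \Box (r \lor (r \land p)) requires r \lor (r \land p) at every successor {b, c, d, e, h}.
    r \lor (r \land p) fails at h, so \Box (r \lor (r \land p)) is false at b.
Satisfying worlds: {e}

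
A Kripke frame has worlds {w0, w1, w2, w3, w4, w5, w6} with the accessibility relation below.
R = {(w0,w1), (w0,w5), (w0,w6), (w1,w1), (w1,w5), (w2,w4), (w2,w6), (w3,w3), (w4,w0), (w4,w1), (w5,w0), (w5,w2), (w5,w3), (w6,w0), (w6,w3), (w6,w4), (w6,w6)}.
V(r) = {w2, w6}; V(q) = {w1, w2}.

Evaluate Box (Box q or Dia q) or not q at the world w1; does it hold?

Yes

Recall that Box ψ holds at a world iff ψ holds at every accessible world, and Dia ψ holds iff ψ holds at some accessible world.
At w1: Box (Box q or Dia q) is true, not q is false, so Box (Box q or Dia q) or not q is true.
  At w1: Box (Box q or Dia q) requires Box q or Dia q at every successor {w1, w5}.
      At w1: Box q is false, Dia q is true, so Box q or Dia q is true.
      At w5: Box q is false, Dia q is true, so Box q or Dia q is true.
  So Box (Box q or Dia q) is true at w1.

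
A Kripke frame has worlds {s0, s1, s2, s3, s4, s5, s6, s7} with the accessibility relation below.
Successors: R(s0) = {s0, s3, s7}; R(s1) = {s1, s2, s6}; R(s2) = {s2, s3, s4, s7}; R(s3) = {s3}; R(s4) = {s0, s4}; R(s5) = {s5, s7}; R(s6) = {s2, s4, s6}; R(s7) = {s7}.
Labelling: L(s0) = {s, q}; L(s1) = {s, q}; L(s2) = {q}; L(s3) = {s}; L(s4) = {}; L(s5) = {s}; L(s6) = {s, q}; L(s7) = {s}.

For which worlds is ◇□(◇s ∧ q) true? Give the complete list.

s1

Let φ = ◇□(◇s ∧ q). Evaluate φ at each world:
  s0 (successors {s0, s3, s7}): φ is false.
  s1 (successors {s1, s2, s6}): φ is true.
  s2 (successors {s2, s3, s4, s7}): φ is false.
  s3 (successors {s3}): φ is false.
  s4 (successors {s0, s4}): φ is false.
  s5 (successors {s5, s7}): φ is false.
  s6 (successors {s2, s4, s6}): φ is false.
  s7 (successors {s7}): φ is false.
For instance, at s7:
  At s7: ◇□(◇s ∧ q) requires □(◇s ∧ q) at some successor in {s7}.
    At s7: □(◇s ∧ q) is false.
  So ◇□(◇s ∧ q) is false at s7.
Satisfying worlds: {s1}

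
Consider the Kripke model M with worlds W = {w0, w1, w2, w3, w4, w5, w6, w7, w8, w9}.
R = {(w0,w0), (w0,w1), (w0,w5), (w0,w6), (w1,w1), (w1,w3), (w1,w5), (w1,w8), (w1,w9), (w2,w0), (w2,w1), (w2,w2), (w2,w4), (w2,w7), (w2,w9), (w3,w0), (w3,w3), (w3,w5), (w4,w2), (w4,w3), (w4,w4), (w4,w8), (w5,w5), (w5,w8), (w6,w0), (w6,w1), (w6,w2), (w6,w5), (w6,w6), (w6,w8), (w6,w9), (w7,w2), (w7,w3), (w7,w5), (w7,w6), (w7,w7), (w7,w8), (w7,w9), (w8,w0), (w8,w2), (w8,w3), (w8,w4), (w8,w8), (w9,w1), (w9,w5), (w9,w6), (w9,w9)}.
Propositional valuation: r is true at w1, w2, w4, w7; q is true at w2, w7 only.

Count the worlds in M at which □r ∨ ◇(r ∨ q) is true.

8

Recall that □ψ holds at a world iff ψ holds at every accessible world, and ◇ψ holds iff ψ holds at some accessible world.
Let φ = □r ∨ ◇(r ∨ q). Evaluate φ at each world:
  w0 (successors {w0, w1, w5, w6}): φ is true.
  w1 (successors {w1, w3, w5, w8, w9}): φ is true.
  w2 (successors {w0, w1, w2, w4, w7, w9}): φ is true.
  w3 (successors {w0, w3, w5}): φ is false.
  w4 (successors {w2, w3, w4, w8}): φ is true.
  w5 (successors {w5, w8}): φ is false.
  w6 (successors {w0, w1, w2, w5, w6, w8, w9}): φ is true.
  w7 (successors {w2, w3, w5, w6, w7, w8, w9}): φ is true.
  w8 (successors {w0, w2, w3, w4, w8}): φ is true.
  w9 (successors {w1, w5, w6, w9}): φ is true.
For instance, at w0:
  At w0: □r is false, ◇(r ∨ q) is true, so □r ∨ ◇(r ∨ q) is true.
    At w0: □r requires r at every successor {w0, w1, w5, w6}.
      r fails at w0, so □r is false at w0.
    At w0: ◇(r ∨ q) requires r ∨ q at some successor in {w0, w1, w5, w6}.
      r ∨ q holds at w1, so ◇(r ∨ q) is true at w0.
Satisfying worlds: {w0, w1, w2, w4, w6, w7, w8, w9}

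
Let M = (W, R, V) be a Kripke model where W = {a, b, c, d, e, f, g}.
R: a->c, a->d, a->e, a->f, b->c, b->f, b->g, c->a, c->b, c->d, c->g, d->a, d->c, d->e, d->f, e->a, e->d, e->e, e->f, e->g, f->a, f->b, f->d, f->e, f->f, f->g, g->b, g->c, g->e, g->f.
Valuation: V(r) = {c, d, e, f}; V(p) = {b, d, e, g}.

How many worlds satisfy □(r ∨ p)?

Let φ = □(r ∨ p). Evaluate φ at each world:
  a (successors {c, d, e, f}): φ is true.
  b (successors {c, f, g}): φ is true.
  c (successors {a, b, d, g}): φ is false.
  d (successors {a, c, e, f}): φ is false.
  e (successors {a, d, e, f, g}): φ is false.
  f (successors {a, b, d, e, f, g}): φ is false.
  g (successors {b, c, e, f}): φ is true.
For instance, at b:
  At b: □(r ∨ p) requires r ∨ p at every successor {c, f, g}.
    At c: r ∨ p is true.
    At f: r ∨ p is true.
    At g: r ∨ p is true.
  So □(r ∨ p) is true at b.
Satisfying worlds: {a, b, g}

3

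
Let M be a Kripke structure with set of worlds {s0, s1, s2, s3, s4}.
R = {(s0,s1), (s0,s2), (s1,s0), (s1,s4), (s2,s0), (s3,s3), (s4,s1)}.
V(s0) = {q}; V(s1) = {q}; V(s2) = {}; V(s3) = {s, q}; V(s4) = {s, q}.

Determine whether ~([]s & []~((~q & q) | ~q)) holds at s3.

No

At s3: []s & []~((~q & q) | ~q) is true, so ~([]s & []~((~q & q) | ~q)) is false.
  At s3: []s is true, []~((~q & q) | ~q) is true, so []s & []~((~q & q) | ~q) is true.
    At s3: []s requires s at every successor {s3}.
      At s3: s is true.
    So []s is true at s3.
    At s3: []~((~q & q) | ~q) requires ~((~q & q) | ~q) at every successor {s3}.
      At s3: ~((~q & q) | ~q) is true.
    So []~((~q & q) | ~q) is true at s3.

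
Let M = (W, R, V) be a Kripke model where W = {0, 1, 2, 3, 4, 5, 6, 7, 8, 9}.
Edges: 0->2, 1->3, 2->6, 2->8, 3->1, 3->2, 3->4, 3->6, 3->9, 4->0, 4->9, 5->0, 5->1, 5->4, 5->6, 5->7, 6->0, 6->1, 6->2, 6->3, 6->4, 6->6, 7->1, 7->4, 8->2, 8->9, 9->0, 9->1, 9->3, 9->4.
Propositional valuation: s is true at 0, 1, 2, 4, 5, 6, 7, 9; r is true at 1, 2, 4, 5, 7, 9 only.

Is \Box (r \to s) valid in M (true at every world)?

Recall that \Box ψ holds at a world iff ψ holds at every accessible world, and \Diamond ψ holds iff ψ holds at some accessible world.
Let φ = \Box (r \to s). Evaluate φ at each world:
  0 (successors {2}): φ is true.
  1 (successors {3}): φ is true.
  2 (successors {6, 8}): φ is true.
  3 (successors {1, 2, 4, 6, 9}): φ is true.
  4 (successors {0, 9}): φ is true.
  5 (successors {0, 1, 4, 6, 7}): φ is true.
  6 (successors {0, 1, 2, 3, 4, 6}): φ is true.
  7 (successors {1, 4}): φ is true.
  8 (successors {2, 9}): φ is true.
  9 (successors {0, 1, 3, 4}): φ is true.
For instance, at 8:
  At 8: \Box (r \to s) requires r \to s at every successor {2, 9}.
    At 2: r \to s is true.
    At 9: r \to s is true.
  So \Box (r \to s) is true at 8.

Yes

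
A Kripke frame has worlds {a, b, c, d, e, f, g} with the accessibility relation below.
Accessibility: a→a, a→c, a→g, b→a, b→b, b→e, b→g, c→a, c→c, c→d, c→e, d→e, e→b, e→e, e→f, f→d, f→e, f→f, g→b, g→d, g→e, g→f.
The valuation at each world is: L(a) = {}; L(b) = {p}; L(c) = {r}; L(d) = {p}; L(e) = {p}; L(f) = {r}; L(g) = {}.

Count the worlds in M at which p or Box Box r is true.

Recall that Box ψ holds at a world iff ψ holds at every accessible world, and Dia ψ holds iff ψ holds at some accessible world.
Let φ = p or Box Box r. Evaluate φ at each world:
  a (successors {a, c, g}): φ is false.
  b (successors {a, b, e, g}): φ is true.
  c (successors {a, c, d, e}): φ is false.
  d (successors {e}): φ is true.
  e (successors {b, e, f}): φ is true.
  f (successors {d, e, f}): φ is false.
  g (successors {b, d, e, f}): φ is false.
For instance, at d:
  At d: p is true, Box Box r is false, so p or Box Box r is true.
    At d: Box Box r requires Box r at every successor {e}.
      Box r fails at e, so Box Box r is false at d.
Satisfying worlds: {b, d, e}

3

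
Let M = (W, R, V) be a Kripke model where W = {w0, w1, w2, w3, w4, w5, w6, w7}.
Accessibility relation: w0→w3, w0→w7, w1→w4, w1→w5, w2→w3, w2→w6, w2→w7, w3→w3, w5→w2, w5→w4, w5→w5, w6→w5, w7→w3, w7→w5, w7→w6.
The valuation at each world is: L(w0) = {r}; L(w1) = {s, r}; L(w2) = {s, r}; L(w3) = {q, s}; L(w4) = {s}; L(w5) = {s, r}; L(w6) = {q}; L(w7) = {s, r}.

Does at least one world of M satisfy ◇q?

Let φ = ◇q. Evaluate φ at each world:
  w0 (successors {w3, w7}): φ is true.
  w1 (successors {w4, w5}): φ is false.
  w2 (successors {w3, w6, w7}): φ is true.
  w3 (successors {w3}): φ is true.
  w4 (successors ∅): φ is false.
  w5 (successors {w2, w4, w5}): φ is false.
  w6 (successors {w5}): φ is false.
  w7 (successors {w3, w5, w6}): φ is true.
Detail at w0 (witness):
  At w0: ◇q requires q at some successor in {w3, w7}.
    q holds at w3, so ◇q is true at w0.

Yes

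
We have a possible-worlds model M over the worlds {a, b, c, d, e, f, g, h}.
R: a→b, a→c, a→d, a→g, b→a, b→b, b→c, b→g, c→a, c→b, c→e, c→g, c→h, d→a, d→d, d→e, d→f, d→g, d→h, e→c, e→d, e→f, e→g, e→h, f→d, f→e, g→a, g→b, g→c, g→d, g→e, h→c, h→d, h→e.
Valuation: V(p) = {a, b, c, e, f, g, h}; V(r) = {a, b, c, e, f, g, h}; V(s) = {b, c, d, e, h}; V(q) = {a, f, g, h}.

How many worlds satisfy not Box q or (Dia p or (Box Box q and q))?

8

Let φ = not Box q or (Dia p or (Box Box q and q)). Evaluate φ at each world:
  a (successors {b, c, d, g}): φ is true.
  b (successors {a, b, c, g}): φ is true.
  c (successors {a, b, e, g, h}): φ is true.
  d (successors {a, d, e, f, g, h}): φ is true.
  e (successors {c, d, f, g, h}): φ is true.
  f (successors {d, e}): φ is true.
  g (successors {a, b, c, d, e}): φ is true.
  h (successors {c, d, e}): φ is true.
For instance, at h:
  At h: not Box q is true, Dia p or (Box Box q and q) is true, so not Box q or (Dia p or (Box Box q and q)) is true.
    At h: Box q is false, so not Box q is true.
      At h: Box q requires q at every successor {c, d, e}.
        q fails at c, so Box q is false at h.
    At h: Dia p is true, Box Box q and q is false, so Dia p or (Box Box q and q) is true.
      At h: Dia p requires p at some successor in {c, d, e}.
        p holds at c, so Dia p is true at h.
      At h: Box Box q is false, q is true, so Box Box q and q is false.
Satisfying worlds: {a, b, c, d, e, f, g, h}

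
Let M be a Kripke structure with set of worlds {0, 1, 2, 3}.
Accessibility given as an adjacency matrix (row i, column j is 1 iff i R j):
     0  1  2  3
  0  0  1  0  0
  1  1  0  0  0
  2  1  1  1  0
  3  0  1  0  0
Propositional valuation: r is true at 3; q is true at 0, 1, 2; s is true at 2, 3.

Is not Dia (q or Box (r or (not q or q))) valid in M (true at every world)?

No

Let φ = not Dia (q or Box (r or (not q or q))). Evaluate φ at each world:
  0 (successors {1}): φ is false.
  1 (successors {0}): φ is false.
  2 (successors {0, 1, 2}): φ is false.
  3 (successors {1}): φ is false.
Detail at 0 (counterexample):
  At 0: Dia (q or Box (r or (not q or q))) is true, so not Dia (q or Box (r or (not q or q))) is false.
    At 0: Dia (q or Box (r or (not q or q))) requires q or Box (r or (not q or q)) at some successor in {1}.
      q or Box (r or (not q or q)) holds at 1, so Dia (q or Box (r or (not q or q))) is true at 0.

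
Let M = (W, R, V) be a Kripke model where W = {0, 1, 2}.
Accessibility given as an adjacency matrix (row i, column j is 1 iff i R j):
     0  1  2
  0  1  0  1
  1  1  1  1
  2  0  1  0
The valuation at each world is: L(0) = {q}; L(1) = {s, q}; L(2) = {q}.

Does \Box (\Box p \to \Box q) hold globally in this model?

Recall that \Box ψ holds at a world iff ψ holds at every accessible world, and \Diamond ψ holds iff ψ holds at some accessible world.
Let φ = \Box (\Box p \to \Box q). Evaluate φ at each world:
  0 (successors {0, 2}): φ is true.
  1 (successors {0, 1, 2}): φ is true.
  2 (successors {1}): φ is true.
For instance, at 0:
  At 0: \Box (\Box p \to \Box q) requires \Box p \to \Box q at every successor {0, 2}.
      At 0: \Box p is false, \Box q is true, so \Box p \to \Box q is true.
      At 2: \Box p is false, \Box q is true, so \Box p \to \Box q is true.
  So \Box (\Box p \to \Box q) is true at 0.

Yes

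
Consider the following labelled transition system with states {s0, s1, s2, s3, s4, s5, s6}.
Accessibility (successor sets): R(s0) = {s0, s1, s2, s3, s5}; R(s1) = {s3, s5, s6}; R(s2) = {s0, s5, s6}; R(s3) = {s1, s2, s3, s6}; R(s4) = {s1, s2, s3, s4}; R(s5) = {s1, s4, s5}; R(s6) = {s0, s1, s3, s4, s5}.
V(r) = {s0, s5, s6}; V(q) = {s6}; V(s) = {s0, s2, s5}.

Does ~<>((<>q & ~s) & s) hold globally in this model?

Yes

Let φ = ~<>((<>q & ~s) & s). Evaluate φ at each world:
  s0 (successors {s0, s1, s2, s3, s5}): φ is true.
  s1 (successors {s3, s5, s6}): φ is true.
  s2 (successors {s0, s5, s6}): φ is true.
  s3 (successors {s1, s2, s3, s6}): φ is true.
  s4 (successors {s1, s2, s3, s4}): φ is true.
  s5 (successors {s1, s4, s5}): φ is true.
  s6 (successors {s0, s1, s3, s4, s5}): φ is true.
For instance, at s6:
  At s6: <>((<>q & ~s) & s) is false, so ~<>((<>q & ~s) & s) is true.
    At s6: <>((<>q & ~s) & s) requires (<>q & ~s) & s at some successor in {s0, s1, s3, s4, s5}.
      At s0: (<>q & ~s) & s is false.
      At s1: (<>q & ~s) & s is false.
      At s3: (<>q & ~s) & s is false.
      At s4: (<>q & ~s) & s is false.
      At s5: (<>q & ~s) & s is false.
    So <>((<>q & ~s) & s) is false at s6.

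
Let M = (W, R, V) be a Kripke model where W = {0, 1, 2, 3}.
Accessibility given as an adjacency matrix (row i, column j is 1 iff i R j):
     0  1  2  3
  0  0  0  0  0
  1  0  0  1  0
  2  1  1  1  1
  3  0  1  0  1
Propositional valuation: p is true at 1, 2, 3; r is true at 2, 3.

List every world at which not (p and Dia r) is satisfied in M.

0

Let φ = not (p and Dia r). Evaluate φ at each world:
  0 (successors ∅): φ is true.
  1 (successors {2}): φ is false.
  2 (successors {0, 1, 2, 3}): φ is false.
  3 (successors {1, 3}): φ is false.
For instance, at 3:
  At 3: p and Dia r is true, so not (p and Dia r) is false.
    At 3: p is true, Dia r is true, so p and Dia r is true.
      At 3: Dia r requires r at some successor in {1, 3}.
        r holds at 3, so Dia r is true at 3.
Satisfying worlds: {0}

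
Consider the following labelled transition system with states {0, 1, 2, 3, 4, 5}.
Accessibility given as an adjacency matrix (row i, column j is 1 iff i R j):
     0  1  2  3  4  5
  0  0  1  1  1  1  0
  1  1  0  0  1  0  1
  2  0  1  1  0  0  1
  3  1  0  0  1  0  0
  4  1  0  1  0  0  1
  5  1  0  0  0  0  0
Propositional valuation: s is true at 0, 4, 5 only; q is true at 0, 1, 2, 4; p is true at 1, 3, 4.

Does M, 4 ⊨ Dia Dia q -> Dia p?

At 4: Dia Dia q is true, Dia p is false, so Dia Dia q -> Dia p is false.
  At 4: Dia Dia q requires Dia q at some successor in {0, 2, 5}.
    Dia q holds at 0, so Dia Dia q is true at 4.
      At 0: Dia q requires q at some successor in {1, 2, 3, 4}.
        q holds at 1, so Dia q is true at 0.
  At 4: Dia p requires p at some successor in {0, 2, 5}.
    At 0: p is false.
    At 2: p is false.
    At 5: p is false.
  So Dia p is false at 4.

No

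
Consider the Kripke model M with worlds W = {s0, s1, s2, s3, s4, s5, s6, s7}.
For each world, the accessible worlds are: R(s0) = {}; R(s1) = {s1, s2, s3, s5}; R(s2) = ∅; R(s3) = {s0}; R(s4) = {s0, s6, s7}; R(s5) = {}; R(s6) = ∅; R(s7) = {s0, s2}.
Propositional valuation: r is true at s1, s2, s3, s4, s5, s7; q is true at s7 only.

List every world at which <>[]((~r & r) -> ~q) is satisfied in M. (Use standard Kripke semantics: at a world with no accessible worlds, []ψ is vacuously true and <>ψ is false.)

s1, s3, s4, s7

Let φ = <>[]((~r & r) -> ~q). Evaluate φ at each world:
  s0 (successors ∅): φ is false.
  s1 (successors {s1, s2, s3, s5}): φ is true.
  s2 (successors ∅): φ is false.
  s3 (successors {s0}): φ is true.
  s4 (successors {s0, s6, s7}): φ is true.
  s5 (successors ∅): φ is false.
  s6 (successors ∅): φ is false.
  s7 (successors {s0, s2}): φ is true.
For instance, at s1:
  At s1: <>[]((~r & r) -> ~q) requires []((~r & r) -> ~q) at some successor in {s1, s2, s3, s5}.
    []((~r & r) -> ~q) holds at s1, so <>[]((~r & r) -> ~q) is true at s1.
      At s1: []((~r & r) -> ~q) requires (~r & r) -> ~q at every successor {s1, s2, s3, s5}.
        At s1: (~r & r) -> ~q is true.
        At s2: (~r & r) -> ~q is true.
        At s3: (~r & r) -> ~q is true.
        At s5: (~r & r) -> ~q is true.
      So []((~r & r) -> ~q) is true at s1.
Satisfying worlds: {s1, s3, s4, s7}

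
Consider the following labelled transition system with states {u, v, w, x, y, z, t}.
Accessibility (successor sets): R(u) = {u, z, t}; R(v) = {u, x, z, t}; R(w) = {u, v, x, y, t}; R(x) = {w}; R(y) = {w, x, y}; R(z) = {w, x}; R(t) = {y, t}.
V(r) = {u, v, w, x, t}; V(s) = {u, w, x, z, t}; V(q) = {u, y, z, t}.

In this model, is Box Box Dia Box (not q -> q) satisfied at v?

No

At v: Box Box Dia Box (not q -> q) requires Box Dia Box (not q -> q) at every successor {u, x, z, t}.
  Box Dia Box (not q -> q) fails at u, so Box Box Dia Box (not q -> q) is false at v.
    At u: Box Dia Box (not q -> q) requires Dia Box (not q -> q) at every successor {u, z, t}.
      Dia Box (not q -> q) fails at z, so Box Dia Box (not q -> q) is false at u.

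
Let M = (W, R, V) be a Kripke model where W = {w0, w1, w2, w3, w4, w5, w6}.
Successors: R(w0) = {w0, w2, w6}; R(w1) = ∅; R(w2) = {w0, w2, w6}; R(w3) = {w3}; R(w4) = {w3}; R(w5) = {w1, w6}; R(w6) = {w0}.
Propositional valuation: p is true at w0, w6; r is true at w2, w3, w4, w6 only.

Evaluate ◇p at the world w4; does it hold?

No

At w4: ◇p requires p at some successor in {w3}.
  At w3: p is false.
So ◇p is false at w4.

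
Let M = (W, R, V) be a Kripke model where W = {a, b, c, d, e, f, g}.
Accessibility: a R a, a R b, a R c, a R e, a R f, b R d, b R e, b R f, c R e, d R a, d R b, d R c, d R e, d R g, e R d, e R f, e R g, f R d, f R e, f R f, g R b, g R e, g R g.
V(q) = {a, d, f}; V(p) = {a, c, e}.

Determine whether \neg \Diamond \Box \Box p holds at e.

At e: \Diamond \Box \Box p is false, so \neg \Diamond \Box \Box p is true.
  At e: \Diamond \Box \Box p requires \Box \Box p at some successor in {d, f, g}.
    At d: \Box \Box p is false.
    At f: \Box \Box p is false.
    At g: \Box \Box p is false.
  So \Diamond \Box \Box p is false at e.

Yes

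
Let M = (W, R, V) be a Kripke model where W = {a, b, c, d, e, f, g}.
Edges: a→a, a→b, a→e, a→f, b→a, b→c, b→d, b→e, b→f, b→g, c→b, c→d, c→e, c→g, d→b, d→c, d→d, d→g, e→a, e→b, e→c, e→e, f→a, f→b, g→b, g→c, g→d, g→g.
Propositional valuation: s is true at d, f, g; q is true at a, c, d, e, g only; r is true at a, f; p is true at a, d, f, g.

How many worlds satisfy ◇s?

Recall that ◇ψ holds at a world iff ψ holds at some accessible world.
Let φ = ◇s. Evaluate φ at each world:
  a (successors {a, b, e, f}): φ is true.
  b (successors {a, c, d, e, f, g}): φ is true.
  c (successors {b, d, e, g}): φ is true.
  d (successors {b, c, d, g}): φ is true.
  e (successors {a, b, c, e}): φ is false.
  f (successors {a, b}): φ is false.
  g (successors {b, c, d, g}): φ is true.
For instance, at b:
  At b: ◇s requires s at some successor in {a, c, d, e, f, g}.
    s holds at d, so ◇s is true at b.
Satisfying worlds: {a, b, c, d, g}

5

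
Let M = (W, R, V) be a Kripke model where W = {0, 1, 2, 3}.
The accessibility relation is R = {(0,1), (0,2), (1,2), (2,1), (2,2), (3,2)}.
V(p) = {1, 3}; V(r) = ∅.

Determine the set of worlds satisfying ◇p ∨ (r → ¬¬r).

Recall that ◇ψ holds at a world iff ψ holds at some accessible world.
Let φ = ◇p ∨ (r → ¬¬r). Evaluate φ at each world:
  0 (successors {1, 2}): φ is true.
  1 (successors {2}): φ is true.
  2 (successors {1, 2}): φ is true.
  3 (successors {2}): φ is true.
For instance, at 3:
  At 3: ◇p is false, r → ¬¬r is true, so ◇p ∨ (r → ¬¬r) is true.
    At 3: ◇p requires p at some successor in {2}.
      At 2: p is false.
    So ◇p is false at 3.
Satisfying worlds: {0, 1, 2, 3}

0, 1, 2, 3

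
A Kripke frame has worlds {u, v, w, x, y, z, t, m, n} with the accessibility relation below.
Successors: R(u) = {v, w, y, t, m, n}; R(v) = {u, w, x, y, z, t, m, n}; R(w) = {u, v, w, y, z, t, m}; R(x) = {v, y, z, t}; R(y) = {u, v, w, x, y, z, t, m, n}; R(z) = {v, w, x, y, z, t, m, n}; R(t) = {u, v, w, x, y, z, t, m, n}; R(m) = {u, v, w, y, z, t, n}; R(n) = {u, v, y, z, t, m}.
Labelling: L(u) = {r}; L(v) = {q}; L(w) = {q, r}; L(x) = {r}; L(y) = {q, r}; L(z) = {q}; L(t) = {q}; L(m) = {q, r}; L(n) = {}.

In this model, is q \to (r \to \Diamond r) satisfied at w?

At w: q is true, r \to \Diamond r is true, so q \to (r \to \Diamond r) is true.
  At w: r is true, \Diamond r is true, so r \to \Diamond r is true.
    At w: \Diamond r requires r at some successor in {u, v, w, y, z, t, m}.
      r holds at u, so \Diamond r is true at w.

Yes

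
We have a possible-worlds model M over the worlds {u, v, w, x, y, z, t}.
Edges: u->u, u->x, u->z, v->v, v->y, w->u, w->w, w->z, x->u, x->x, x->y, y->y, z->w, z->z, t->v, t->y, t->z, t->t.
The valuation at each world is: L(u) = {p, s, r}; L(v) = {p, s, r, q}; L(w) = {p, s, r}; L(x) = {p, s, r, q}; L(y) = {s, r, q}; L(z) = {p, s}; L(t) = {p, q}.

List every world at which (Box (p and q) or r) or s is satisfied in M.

Let φ = (Box (p and q) or r) or s. Evaluate φ at each world:
  u (successors {u, x, z}): φ is true.
  v (successors {v, y}): φ is true.
  w (successors {u, w, z}): φ is true.
  x (successors {u, x, y}): φ is true.
  y (successors {y}): φ is true.
  z (successors {w, z}): φ is true.
  t (successors {v, y, z, t}): φ is false.
For instance, at t:
  At t: Box (p and q) or r is false, s is false, so (Box (p and q) or r) or s is false.
    At t: Box (p and q) is false, r is false, so Box (p and q) or r is false.
      At t: Box (p and q) requires p and q at every successor {v, y, z, t}.
        p and q fails at y, so Box (p and q) is false at t.
Satisfying worlds: {u, v, w, x, y, z}

u, v, w, x, y, z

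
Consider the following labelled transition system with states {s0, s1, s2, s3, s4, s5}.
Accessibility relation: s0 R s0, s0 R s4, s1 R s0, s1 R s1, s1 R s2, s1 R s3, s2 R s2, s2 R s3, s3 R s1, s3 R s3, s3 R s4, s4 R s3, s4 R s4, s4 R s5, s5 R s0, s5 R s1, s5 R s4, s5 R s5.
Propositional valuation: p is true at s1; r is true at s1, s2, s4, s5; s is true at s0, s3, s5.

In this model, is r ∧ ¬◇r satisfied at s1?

No

At s1: r is true, ¬◇r is false, so r ∧ ¬◇r is false.
  At s1: ◇r is true, so ¬◇r is false.
    At s1: ◇r requires r at some successor in {s0, s1, s2, s3}.
      r holds at s1, so ◇r is true at s1.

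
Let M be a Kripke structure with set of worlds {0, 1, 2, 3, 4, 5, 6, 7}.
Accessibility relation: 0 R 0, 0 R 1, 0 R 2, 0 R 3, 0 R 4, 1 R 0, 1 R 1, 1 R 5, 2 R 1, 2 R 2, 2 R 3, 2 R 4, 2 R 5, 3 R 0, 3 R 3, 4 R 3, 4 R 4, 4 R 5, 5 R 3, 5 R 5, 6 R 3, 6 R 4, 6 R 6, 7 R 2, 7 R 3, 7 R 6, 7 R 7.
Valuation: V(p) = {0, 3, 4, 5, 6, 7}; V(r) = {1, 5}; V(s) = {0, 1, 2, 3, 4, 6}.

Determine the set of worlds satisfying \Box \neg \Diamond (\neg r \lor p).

Recall that \Box ψ holds at a world iff ψ holds at every accessible world, and \Diamond ψ holds iff ψ holds at some accessible world.
Let φ = \Box \neg \Diamond (\neg r \lor p). Evaluate φ at each world:
  0 (successors {0, 1, 2, 3, 4}): φ is false.
  1 (successors {0, 1, 5}): φ is false.
  2 (successors {1, 2, 3, 4, 5}): φ is false.
  3 (successors {0, 3}): φ is false.
  4 (successors {3, 4, 5}): φ is false.
  5 (successors {3, 5}): φ is false.
  6 (successors {3, 4, 6}): φ is false.
  7 (successors {2, 3, 6, 7}): φ is false.
For instance, at 1:
  At 1: \Box \neg \Diamond (\neg r \lor p) requires \neg \Diamond (\neg r \lor p) at every successor {0, 1, 5}.
    \neg \Diamond (\neg r \lor p) fails at 0, so \Box \neg \Diamond (\neg r \lor p) is false at 1.
      At 0: \Diamond (\neg r \lor p) is true, so \neg \Diamond (\neg r \lor p) is false.
Satisfying worlds: none.

none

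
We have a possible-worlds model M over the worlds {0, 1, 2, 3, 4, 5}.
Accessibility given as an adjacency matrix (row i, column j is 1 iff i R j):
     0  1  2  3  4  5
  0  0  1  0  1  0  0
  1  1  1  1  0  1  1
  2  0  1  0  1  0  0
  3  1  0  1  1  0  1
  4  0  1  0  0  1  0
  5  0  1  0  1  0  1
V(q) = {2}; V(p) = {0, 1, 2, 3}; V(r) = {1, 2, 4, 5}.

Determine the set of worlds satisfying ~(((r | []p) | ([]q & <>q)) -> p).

Let φ = ~(((r | []p) | ([]q & <>q)) -> p). Evaluate φ at each world:
  0 (successors {1, 3}): φ is false.
  1 (successors {0, 1, 2, 4, 5}): φ is false.
  2 (successors {1, 3}): φ is false.
  3 (successors {0, 2, 3, 5}): φ is false.
  4 (successors {1, 4}): φ is true.
  5 (successors {1, 3, 5}): φ is true.
For instance, at 2:
  At 2: ((r | []p) | ([]q & <>q)) -> p is true, so ~(((r | []p) | ([]q & <>q)) -> p) is false.
    At 2: (r | []p) | ([]q & <>q) is true, p is true, so ((r | []p) | ([]q & <>q)) -> p is true.
      At 2: r | []p is true, []q & <>q is false, so (r | []p) | ([]q & <>q) is true.
Satisfying worlds: {4, 5}

4, 5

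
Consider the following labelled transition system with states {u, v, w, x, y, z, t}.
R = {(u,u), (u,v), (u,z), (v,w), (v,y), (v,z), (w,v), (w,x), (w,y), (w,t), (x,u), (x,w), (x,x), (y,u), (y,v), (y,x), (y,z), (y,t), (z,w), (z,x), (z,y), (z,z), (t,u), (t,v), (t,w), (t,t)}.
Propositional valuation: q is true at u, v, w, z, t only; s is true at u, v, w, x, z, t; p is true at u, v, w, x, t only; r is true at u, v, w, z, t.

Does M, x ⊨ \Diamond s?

At x: \Diamond s requires s at some successor in {u, w, x}.
  s holds at u, so \Diamond s is true at x.

Yes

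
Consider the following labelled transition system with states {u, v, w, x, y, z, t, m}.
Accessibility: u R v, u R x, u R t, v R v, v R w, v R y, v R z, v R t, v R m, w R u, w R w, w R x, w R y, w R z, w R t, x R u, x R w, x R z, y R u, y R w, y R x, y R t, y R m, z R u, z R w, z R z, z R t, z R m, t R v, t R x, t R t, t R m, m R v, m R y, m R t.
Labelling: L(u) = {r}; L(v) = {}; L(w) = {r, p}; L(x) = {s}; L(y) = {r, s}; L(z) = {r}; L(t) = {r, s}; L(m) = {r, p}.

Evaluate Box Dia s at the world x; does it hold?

Yes

At x: Box Dia s requires Dia s at every successor {u, w, z}.
    At u: Dia s requires s at some successor in {v, x, t}.
      s holds at x, so Dia s is true at u.
    At w: Dia s requires s at some successor in {u, w, x, y, z, t}.
      s holds at x, so Dia s is true at w.
    At z: Dia s requires s at some successor in {u, w, z, t, m}.
      s holds at t, so Dia s is true at z.
So Box Dia s is true at x.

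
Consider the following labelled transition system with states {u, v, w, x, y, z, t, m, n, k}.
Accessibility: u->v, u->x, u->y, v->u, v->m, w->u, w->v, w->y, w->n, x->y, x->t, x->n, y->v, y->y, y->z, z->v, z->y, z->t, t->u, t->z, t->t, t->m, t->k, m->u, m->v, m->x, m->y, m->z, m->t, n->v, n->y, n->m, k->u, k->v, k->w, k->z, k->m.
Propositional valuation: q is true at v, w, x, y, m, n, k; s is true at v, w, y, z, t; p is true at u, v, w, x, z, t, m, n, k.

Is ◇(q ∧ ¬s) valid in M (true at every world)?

Let φ = ◇(q ∧ ¬s). Evaluate φ at each world:
  u (successors {v, x, y}): φ is true.
  v (successors {u, m}): φ is true.
  w (successors {u, v, y, n}): φ is true.
  x (successors {y, t, n}): φ is true.
  y (successors {v, y, z}): φ is false.
  z (successors {v, y, t}): φ is false.
  t (successors {u, z, t, m, k}): φ is true.
  m (successors {u, v, x, y, z, t}): φ is true.
  n (successors {v, y, m}): φ is true.
  k (successors {u, v, w, z, m}): φ is true.
Detail at y (counterexample):
  At y: ◇(q ∧ ¬s) requires q ∧ ¬s at some successor in {v, y, z}.
    At v: q ∧ ¬s is false.
    At y: q ∧ ¬s is false.
    At z: q ∧ ¬s is false.
  So ◇(q ∧ ¬s) is false at y.

No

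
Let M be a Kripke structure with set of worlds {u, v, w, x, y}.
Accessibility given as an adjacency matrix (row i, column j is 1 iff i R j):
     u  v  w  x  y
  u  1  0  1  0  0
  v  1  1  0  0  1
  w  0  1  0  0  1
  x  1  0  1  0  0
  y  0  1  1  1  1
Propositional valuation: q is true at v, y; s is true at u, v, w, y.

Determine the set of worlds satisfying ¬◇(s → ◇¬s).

u, x

Let φ = ¬◇(s → ◇¬s). Evaluate φ at each world:
  u (successors {u, w}): φ is true.
  v (successors {u, v, y}): φ is false.
  w (successors {v, y}): φ is false.
  x (successors {u, w}): φ is true.
  y (successors {v, w, x, y}): φ is false.
For instance, at y:
  At y: ◇(s → ◇¬s) is true, so ¬◇(s → ◇¬s) is false.
    At y: ◇(s → ◇¬s) requires s → ◇¬s at some successor in {v, w, x, y}.
      s → ◇¬s holds at x, so ◇(s → ◇¬s) is true at y.
Satisfying worlds: {u, x}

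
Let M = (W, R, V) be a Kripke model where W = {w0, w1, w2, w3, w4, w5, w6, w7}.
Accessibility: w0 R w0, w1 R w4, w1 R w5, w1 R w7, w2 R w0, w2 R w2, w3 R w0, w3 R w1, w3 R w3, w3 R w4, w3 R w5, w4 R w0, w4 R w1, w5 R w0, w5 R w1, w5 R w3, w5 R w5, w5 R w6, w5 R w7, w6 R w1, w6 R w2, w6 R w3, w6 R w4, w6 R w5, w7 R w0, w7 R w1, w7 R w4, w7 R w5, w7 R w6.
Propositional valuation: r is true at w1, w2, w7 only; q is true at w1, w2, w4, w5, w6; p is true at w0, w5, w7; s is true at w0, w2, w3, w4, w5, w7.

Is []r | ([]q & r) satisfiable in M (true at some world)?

No

Recall that []ψ holds at a world iff ψ holds at every accessible world, and <>ψ holds iff ψ holds at some accessible world.
Let φ = []r | ([]q & r). Evaluate φ at each world:
  w0 (successors {w0}): φ is false.
  w1 (successors {w4, w5, w7}): φ is false.
  w2 (successors {w0, w2}): φ is false.
  w3 (successors {w0, w1, w3, w4, w5}): φ is false.
  w4 (successors {w0, w1}): φ is false.
  w5 (successors {w0, w1, w3, w5, w6, w7}): φ is false.
  w6 (successors {w1, w2, w3, w4, w5}): φ is false.
  w7 (successors {w0, w1, w4, w5, w6}): φ is false.
For instance, at w0:
  At w0: []r is false, []q & r is false, so []r | ([]q & r) is false.
    At w0: []r requires r at every successor {w0}.
      r fails at w0, so []r is false at w0.
    At w0: []q is false, r is false, so []q & r is false.
      At w0: []q requires q at every successor {w0}.
        q fails at w0, so []q is false at w0.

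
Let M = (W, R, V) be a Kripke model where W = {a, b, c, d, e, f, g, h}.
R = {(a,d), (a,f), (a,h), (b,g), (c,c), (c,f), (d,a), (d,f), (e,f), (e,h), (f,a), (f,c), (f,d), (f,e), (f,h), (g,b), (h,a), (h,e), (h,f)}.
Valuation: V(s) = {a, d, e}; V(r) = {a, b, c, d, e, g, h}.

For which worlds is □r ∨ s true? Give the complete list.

Recall that □ψ holds at a world iff ψ holds at every accessible world, and ◇ψ holds iff ψ holds at some accessible world.
Let φ = □r ∨ s. Evaluate φ at each world:
  a (successors {d, f, h}): φ is true.
  b (successors {g}): φ is true.
  c (successors {c, f}): φ is false.
  d (successors {a, f}): φ is true.
  e (successors {f, h}): φ is true.
  f (successors {a, c, d, e, h}): φ is true.
  g (successors {b}): φ is true.
  h (successors {a, e, f}): φ is false.
For instance, at g:
  At g: □r is true, s is false, so □r ∨ s is true.
    At g: □r requires r at every successor {b}.
      At b: r is true.
    So □r is true at g.
Satisfying worlds: {a, b, d, e, f, g}

a, b, d, e, f, g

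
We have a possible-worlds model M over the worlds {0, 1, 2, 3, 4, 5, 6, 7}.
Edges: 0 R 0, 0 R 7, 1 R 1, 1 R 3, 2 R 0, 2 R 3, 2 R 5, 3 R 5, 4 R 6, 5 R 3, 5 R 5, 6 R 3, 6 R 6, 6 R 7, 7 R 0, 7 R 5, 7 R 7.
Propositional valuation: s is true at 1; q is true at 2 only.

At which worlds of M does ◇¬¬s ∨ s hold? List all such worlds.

Recall that ◇ψ holds at a world iff ψ holds at some accessible world.
Let φ = ◇¬¬s ∨ s. Evaluate φ at each world:
  0 (successors {0, 7}): φ is false.
  1 (successors {1, 3}): φ is true.
  2 (successors {0, 3, 5}): φ is false.
  3 (successors {5}): φ is false.
  4 (successors {6}): φ is false.
  5 (successors {3, 5}): φ is false.
  6 (successors {3, 6, 7}): φ is false.
  7 (successors {0, 5, 7}): φ is false.
For instance, at 3:
  At 3: ◇¬¬s is false, s is false, so ◇¬¬s ∨ s is false.
    At 3: ◇¬¬s requires ¬¬s at some successor in {5}.
      At 5: ¬¬s is false.
    So ◇¬¬s is false at 3.
Satisfying worlds: {1}

1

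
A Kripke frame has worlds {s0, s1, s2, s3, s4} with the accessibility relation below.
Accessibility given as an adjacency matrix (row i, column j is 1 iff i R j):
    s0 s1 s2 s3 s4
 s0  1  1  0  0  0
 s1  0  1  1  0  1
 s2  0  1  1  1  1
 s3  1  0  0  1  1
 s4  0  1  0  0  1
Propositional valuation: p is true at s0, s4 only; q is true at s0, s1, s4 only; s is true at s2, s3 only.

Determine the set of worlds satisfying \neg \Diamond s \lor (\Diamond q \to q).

Let φ = \neg \Diamond s \lor (\Diamond q \to q). Evaluate φ at each world:
  s0 (successors {s0, s1}): φ is true.
  s1 (successors {s1, s2, s4}): φ is true.
  s2 (successors {s1, s2, s3, s4}): φ is false.
  s3 (successors {s0, s3, s4}): φ is false.
  s4 (successors {s1, s4}): φ is true.
For instance, at s3:
  At s3: \neg \Diamond s is false, \Diamond q \to q is false, so \neg \Diamond s \lor (\Diamond q \to q) is false.
    At s3: \Diamond s is true, so \neg \Diamond s is false.
      At s3: \Diamond s requires s at some successor in {s0, s3, s4}.
        s holds at s3, so \Diamond s is true at s3.
    At s3: \Diamond q is true, q is false, so \Diamond q \to q is false.
      At s3: \Diamond q requires q at some successor in {s0, s3, s4}.
        q holds at s0, so \Diamond q is true at s3.
Satisfying worlds: {s0, s1, s4}

s0, s1, s4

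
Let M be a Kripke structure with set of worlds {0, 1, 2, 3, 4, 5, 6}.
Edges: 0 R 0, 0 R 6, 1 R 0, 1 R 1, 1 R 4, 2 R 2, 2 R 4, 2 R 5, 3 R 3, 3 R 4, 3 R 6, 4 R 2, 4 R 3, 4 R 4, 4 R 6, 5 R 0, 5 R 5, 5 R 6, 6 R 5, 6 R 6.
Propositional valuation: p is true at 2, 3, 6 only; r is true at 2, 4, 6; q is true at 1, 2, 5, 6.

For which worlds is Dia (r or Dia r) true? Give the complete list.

0, 1, 2, 3, 4, 5, 6

Let φ = Dia (r or Dia r). Evaluate φ at each world:
  0 (successors {0, 6}): φ is true.
  1 (successors {0, 1, 4}): φ is true.
  2 (successors {2, 4, 5}): φ is true.
  3 (successors {3, 4, 6}): φ is true.
  4 (successors {2, 3, 4, 6}): φ is true.
  5 (successors {0, 5, 6}): φ is true.
  6 (successors {5, 6}): φ is true.
For instance, at 6:
  At 6: Dia (r or Dia r) requires r or Dia r at some successor in {5, 6}.
    r or Dia r holds at 5, so Dia (r or Dia r) is true at 6.
      At 5: r is false, Dia r is true, so r or Dia r is true.
Satisfying worlds: {0, 1, 2, 3, 4, 5, 6}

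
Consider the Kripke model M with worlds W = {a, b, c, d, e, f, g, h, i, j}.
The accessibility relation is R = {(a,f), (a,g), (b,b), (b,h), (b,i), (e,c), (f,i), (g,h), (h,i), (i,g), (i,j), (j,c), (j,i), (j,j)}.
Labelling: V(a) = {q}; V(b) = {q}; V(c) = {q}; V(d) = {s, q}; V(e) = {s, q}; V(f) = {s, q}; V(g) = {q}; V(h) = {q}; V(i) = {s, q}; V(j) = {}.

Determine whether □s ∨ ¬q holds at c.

Yes

At c: □s is true, ¬q is false, so □s ∨ ¬q is true.
  At c: no accessible worlds, so □s holds vacuously.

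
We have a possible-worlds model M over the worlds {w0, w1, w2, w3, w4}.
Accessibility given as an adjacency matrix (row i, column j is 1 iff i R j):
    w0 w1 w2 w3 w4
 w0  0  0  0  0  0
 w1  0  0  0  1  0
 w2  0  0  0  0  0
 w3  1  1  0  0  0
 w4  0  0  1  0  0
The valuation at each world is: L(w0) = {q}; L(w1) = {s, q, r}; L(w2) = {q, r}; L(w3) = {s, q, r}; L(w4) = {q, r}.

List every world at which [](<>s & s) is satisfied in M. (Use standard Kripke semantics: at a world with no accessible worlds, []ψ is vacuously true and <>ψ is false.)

w0, w1, w2

Recall that []ψ holds at a world iff ψ holds at every accessible world, and <>ψ holds iff ψ holds at some accessible world.
Let φ = [](<>s & s). Evaluate φ at each world:
  w0 (successors ∅): φ is true.
  w1 (successors {w3}): φ is true.
  w2 (successors ∅): φ is true.
  w3 (successors {w0, w1}): φ is false.
  w4 (successors {w2}): φ is false.
For instance, at w3:
  At w3: [](<>s & s) requires <>s & s at every successor {w0, w1}.
    <>s & s fails at w0, so [](<>s & s) is false at w3.
      At w0: <>s is false, s is false, so <>s & s is false.
Satisfying worlds: {w0, w1, w2}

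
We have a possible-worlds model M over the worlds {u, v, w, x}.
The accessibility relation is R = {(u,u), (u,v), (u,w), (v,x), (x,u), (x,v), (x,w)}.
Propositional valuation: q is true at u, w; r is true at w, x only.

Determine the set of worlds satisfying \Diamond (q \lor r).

u, v, x

Recall that \Diamond ψ holds at a world iff ψ holds at some accessible world.
Let φ = \Diamond (q \lor r). Evaluate φ at each world:
  u (successors {u, v, w}): φ is true.
  v (successors {x}): φ is true.
  w (successors ∅): φ is false.
  x (successors {u, v, w}): φ is true.
For instance, at x:
  At x: \Diamond (q \lor r) requires q \lor r at some successor in {u, v, w}.
    q \lor r holds at u, so \Diamond (q \lor r) is true at x.
Satisfying worlds: {u, v, x}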